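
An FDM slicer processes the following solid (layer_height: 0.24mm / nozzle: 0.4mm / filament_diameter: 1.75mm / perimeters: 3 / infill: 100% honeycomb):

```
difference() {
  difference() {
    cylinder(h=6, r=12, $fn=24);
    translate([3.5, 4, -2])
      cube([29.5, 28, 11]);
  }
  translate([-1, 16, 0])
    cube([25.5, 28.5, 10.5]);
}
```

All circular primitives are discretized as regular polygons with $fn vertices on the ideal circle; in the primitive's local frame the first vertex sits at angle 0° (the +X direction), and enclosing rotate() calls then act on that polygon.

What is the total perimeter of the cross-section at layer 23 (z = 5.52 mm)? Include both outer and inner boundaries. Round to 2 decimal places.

At z = 5.52 mm: the r=12 cylinder contributes a regular 24-gon of circumradius 12 (perimeter = 2·24·12.000·sin(180°/24) = 75.18 mm); the cube at (3.5, 4) (footprint 29.5×28) is included at this height (perimeter 115.00 mm); After the difference (first − rest): starting from the r=12 cylinder, the 29.5×28 cube at (3.5, 4) partially overlaps it — only the 37.80 mm² overlap (of its 826.00 mm²) is removed, clipping the outline — boundary = 79.20 mm; the 25.5×28.5 cube at (-1, 16) contributes its full rectangle (perimeter 108.00 mm); Taking the first minus the rest: starting from that combined region, the 25.5×28.5 cube at (-1, 16) misses the remaining region (no effect) — boundary = 79.20 mm. Overall, the cross-section is a single solid region. Total boundary length (outer) = 79.20 mm.

79.20 mm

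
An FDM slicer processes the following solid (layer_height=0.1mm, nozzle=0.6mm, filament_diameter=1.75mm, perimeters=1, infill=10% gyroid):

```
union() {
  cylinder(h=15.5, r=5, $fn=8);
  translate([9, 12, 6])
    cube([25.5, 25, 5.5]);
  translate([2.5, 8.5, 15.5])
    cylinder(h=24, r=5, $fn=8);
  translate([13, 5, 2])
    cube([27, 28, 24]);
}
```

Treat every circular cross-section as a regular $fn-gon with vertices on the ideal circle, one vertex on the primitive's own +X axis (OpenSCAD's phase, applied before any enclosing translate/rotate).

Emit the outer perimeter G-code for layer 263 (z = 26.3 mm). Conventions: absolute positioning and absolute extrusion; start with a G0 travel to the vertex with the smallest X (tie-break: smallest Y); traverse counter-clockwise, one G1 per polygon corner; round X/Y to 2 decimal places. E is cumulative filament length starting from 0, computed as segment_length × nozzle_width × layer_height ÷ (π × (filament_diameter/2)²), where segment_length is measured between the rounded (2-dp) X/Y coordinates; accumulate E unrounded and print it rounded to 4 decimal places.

G0 X-2.50 Y8.50 Z26.30
G1 X-1.04 Y4.96 E0.0955
G1 X2.50 Y3.50 E0.1910
G1 X6.04 Y4.96 E0.2866
G1 X7.50 Y8.50 E0.3821
G1 X6.04 Y12.04 E0.4776
G1 X2.50 Y13.50 E0.5731
G1 X-1.04 Y12.04 E0.6686
G1 X-2.50 Y8.50 E0.7642

At z = 26.3 mm: the cylinder is absent (z outside [0, 15.5]); the cube at (9, 12) is absent (z outside [6, 11.5]); the cylinder at (2.5, 8.5): section is a regular 8-gon, circumradius r=5; the cube at (13, 5) is absent (z outside [2, 26]); Taking the union: only the r=5 cylinder at (2.5, 8.5) is present, so the union is just that shape — 1 connected region. The outline is a single polygon with 8 vertices. Extrusion per mm of travel: 0.6 × 0.1 / (π × 0.875²) = 0.024945. Accumulating E over each segment gives final E = 0.7642.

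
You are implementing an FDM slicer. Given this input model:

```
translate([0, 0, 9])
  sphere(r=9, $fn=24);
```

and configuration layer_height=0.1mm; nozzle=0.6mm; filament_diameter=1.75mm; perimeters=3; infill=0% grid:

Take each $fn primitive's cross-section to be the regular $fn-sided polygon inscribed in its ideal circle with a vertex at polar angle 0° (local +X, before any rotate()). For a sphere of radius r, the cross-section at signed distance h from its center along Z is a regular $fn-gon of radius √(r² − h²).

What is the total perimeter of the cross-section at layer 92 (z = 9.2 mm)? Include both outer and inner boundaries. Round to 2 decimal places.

At z = 9.2 mm: the r=9 sphere contributes a regular 24-gon of circumradius √(9²−0.2²) = 8.998 (perimeter = 2·24·8.998·sin(180°/24) = 56.37 mm). Overall, the cross-section is a single solid region. Total boundary length (outer) = 56.37 mm.

56.37 mm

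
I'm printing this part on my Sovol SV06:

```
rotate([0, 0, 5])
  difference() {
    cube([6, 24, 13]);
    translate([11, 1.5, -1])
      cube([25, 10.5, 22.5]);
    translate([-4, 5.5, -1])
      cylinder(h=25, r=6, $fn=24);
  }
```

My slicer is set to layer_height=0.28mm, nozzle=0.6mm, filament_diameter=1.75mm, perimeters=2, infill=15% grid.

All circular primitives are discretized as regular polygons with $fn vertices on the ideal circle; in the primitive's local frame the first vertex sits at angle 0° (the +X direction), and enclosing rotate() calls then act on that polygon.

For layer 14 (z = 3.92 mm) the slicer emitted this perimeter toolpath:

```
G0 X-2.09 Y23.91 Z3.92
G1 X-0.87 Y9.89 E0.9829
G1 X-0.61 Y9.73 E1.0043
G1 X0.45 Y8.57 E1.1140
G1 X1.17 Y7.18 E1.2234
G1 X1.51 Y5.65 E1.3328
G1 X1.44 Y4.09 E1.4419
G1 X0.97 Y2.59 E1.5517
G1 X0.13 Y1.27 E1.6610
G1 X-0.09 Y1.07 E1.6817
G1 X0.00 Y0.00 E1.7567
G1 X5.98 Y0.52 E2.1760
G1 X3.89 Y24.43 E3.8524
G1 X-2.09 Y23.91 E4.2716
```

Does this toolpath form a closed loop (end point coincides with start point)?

yes

Start point (G0): (-2.09, 23.91). End point (last G1): the path returns to the start — closed.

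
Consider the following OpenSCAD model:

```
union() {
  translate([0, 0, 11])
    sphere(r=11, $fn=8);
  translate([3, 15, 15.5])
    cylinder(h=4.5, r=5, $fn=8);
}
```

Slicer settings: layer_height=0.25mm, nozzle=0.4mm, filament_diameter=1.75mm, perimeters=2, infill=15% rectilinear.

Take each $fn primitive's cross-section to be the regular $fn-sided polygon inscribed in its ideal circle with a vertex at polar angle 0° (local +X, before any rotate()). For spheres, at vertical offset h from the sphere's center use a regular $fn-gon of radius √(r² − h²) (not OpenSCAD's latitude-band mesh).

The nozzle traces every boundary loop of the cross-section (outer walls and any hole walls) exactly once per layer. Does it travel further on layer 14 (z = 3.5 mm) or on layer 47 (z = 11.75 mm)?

Layer 14 (z = 3.5): the sphere: section is a regular 8-gon, circumradius = √(r²−h²) = √(11²−7.5²) = 8.047 (perimeter = 2·8·8.047·sin(180°/8) = 49.27 mm); the cylinder at (3, 15) is absent (z outside [15.5, 20]); Combining (union): only the r=11 sphere is present, so the union is just that shape — boundary = 49.27 mm. So its perimeter = 49.27 mm. Layer 47 (z = 11.75): the r=11 sphere contributes a regular 8-gon of circumradius √(11²−0.75²) = 10.974 (perimeter = 2·8·10.974·sin(180°/8) = 67.20 mm); the cylinder at (3, 15) is absent (z outside [15.5, 20]); Taking the union: only the r=11 sphere is present, so the union is just that shape — boundary = 67.20 mm. So its perimeter = 67.20 mm. Layer 47 is larger (67.20 vs 49.27 mm).

layer 47 (z = 11.75 mm)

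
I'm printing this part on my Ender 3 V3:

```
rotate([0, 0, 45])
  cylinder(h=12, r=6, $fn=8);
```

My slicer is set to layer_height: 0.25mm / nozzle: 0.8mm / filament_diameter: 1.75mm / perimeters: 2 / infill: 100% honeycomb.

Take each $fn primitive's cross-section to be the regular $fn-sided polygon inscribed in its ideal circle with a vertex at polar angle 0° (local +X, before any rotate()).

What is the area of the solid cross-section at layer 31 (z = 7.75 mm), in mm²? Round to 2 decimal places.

At z = 7.75 mm: the r=6 cylinder gives a regular 8-gon of circumradius 6 (constant along its height) (area = (8/2)·6.000²·sin(360°/8) = 101.82 mm²); (whole slice rotated 45° about Z — lengths, areas and connectivity unchanged). Overall, the cross-section is a single solid region. Net area = 101.82 mm².

101.82 mm²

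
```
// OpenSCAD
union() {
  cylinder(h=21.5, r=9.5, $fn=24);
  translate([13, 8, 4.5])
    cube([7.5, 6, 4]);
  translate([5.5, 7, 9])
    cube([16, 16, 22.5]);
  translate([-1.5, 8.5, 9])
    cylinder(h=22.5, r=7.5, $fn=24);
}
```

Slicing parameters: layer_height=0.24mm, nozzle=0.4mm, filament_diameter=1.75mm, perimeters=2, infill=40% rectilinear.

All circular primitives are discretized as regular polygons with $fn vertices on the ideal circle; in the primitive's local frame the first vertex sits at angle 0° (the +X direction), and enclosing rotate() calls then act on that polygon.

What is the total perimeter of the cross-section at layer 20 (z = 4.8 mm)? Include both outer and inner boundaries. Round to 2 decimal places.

86.52 mm

At z = 4.8 mm: the r=9.5 cylinder gives a regular 24-gon of circumradius 9.5 (constant along its height) (perimeter = 2·24·9.500·sin(180°/24) = 59.52 mm); the 7.5×6 cube at (13, 8) contributes its full rectangle (perimeter 27.00 mm); the cube at (5.5, 7) is absent (z outside [9, 31.5]); the cylinder at (-1.5, 8.5) is absent (z outside [9, 31.5]); Taking the union: the 2 present regions are separate (no shared area or edge), so areas and boundary lengths simply add and each stays a separate island — boundary = 86.52 mm. Overall, the cross-section has 2 separate islands. Total boundary length (outer) = 86.52 mm.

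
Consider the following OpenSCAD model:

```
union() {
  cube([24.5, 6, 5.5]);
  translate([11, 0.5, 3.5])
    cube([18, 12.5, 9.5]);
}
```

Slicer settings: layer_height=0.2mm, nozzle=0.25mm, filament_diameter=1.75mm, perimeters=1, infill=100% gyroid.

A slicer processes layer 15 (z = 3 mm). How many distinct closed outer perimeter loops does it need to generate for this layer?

1

At z = 3 mm: the cube is present — its section is the full 24.5×6 rectangle; the cube at (11, 0.5) does not reach this height (z outside [3.5, 13]); Combining (union): only the 24.5×6 cube is present, so the union is just that shape — 1 connected region. The result has 1 disconnected region.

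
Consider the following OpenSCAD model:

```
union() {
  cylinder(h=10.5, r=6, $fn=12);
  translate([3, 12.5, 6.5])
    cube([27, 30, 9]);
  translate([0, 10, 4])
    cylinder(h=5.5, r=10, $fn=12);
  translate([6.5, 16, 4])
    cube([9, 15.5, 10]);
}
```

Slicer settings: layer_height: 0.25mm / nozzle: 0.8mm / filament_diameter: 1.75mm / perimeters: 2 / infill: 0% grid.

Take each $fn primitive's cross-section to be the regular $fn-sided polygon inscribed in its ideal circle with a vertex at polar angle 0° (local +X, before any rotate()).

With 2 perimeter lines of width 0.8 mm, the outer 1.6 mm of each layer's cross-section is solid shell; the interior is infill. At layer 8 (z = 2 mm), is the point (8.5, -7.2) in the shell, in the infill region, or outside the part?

At z = 2 mm: the cylinder: section is a regular 12-gon, circumradius r=6; the cube at (3, 12.5) is not intersected at this z (z outside [6.5, 15.5]); the cylinder at (0, 10) is absent (z outside [4, 9.5]); the cube at (6.5, 16) is not intersected at this z (z outside [4, 14]); Taking the union: only the r=6 cylinder is present, so the union is just that shape — 1 connected region. Overall, the cross-section is a single solid region. The nearest boundary edge runs (3.00, -5.20)→(5.20, -3.00); distance from the point to it = 5.31 mm. The point is not inside any of the regions above, so it lies outside the cross-section (5.31 mm from the nearest boundary).

outside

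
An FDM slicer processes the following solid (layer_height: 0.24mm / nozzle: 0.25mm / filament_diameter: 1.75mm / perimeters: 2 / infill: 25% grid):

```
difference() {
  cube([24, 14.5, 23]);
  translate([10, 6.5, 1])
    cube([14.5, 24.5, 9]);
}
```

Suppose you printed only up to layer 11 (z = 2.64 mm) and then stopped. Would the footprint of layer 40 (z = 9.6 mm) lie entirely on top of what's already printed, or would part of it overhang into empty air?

Compare the two slices. At z = 2.64: the 24×14.5 cube contributes its full rectangle (area 348.00 mm²); the cube at (10, 6.5) (footprint 14.5×24.5) is included at this height (area 355.25 mm²); Subtracting the remaining from the first: starting from the 24×14.5 cube (348.00 mm²), the 14.5×24.5 cube at (10, 6.5) partially overlaps it — only the 112.00 mm² overlap (of its 355.25 mm²) is removed, clipping the outline — area = 236.00 mm². At z = 9.6: the cube is present — its section is the full 24×14.5 rectangle (area 348.00 mm²); the cube at (10, 6.5) (footprint 14.5×24.5) is included at this height (area 355.25 mm²); Subtracting the remaining from the first: starting from the 24×14.5 cube (348.00 mm²), the 14.5×24.5 cube at (10, 6.5) partially overlaps it — only the 112.00 mm² overlap (of its 355.25 mm²) is removed, clipping the outline — area = 236.00 mm². Checking containment: the cross-section at z = 9.6 is a subset of the cross-section at z = 2.64.

entirely on top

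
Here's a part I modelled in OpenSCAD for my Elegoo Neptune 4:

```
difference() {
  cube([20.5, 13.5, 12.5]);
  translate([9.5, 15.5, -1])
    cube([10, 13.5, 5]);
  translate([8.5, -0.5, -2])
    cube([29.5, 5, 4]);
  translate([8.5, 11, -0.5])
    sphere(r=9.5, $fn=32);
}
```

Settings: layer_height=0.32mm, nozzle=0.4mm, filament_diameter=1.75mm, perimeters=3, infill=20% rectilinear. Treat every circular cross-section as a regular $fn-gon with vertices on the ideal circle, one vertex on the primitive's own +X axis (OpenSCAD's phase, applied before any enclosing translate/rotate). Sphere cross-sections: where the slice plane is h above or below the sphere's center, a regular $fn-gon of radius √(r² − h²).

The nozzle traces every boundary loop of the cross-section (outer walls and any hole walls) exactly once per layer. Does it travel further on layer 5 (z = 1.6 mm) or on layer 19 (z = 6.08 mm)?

Layer 5 (z = 1.6): the 20.5×13.5 cube contributes its full rectangle (perimeter 68.00 mm); the cube at (9.5, 15.5) (footprint 10×13.5) is included at this height (perimeter 47.00 mm); the cube at (8.5, -0.5) (footprint 29.5×5) is included at this height (perimeter 69.00 mm); the r=9.5 sphere at (8.5, 11) slices to a regular 32-gon of circumradius 9.265 (√(r²−h²) with h=2.1 from center) (perimeter = 2·32·9.265·sin(180°/32) = 58.12 mm); After the difference (first − rest): starting from the 20.5×13.5 cube, the 10×13.5 cube at (9.5, 15.5) misses the remaining region (no effect); the 29.5×5 cube at (8.5, -0.5) partially overlaps it — only the 54.00 mm² overlap (of its 147.50 mm²) is removed, clipping the outline; the r=9.5 sphere at (8.5, 11) partially overlaps it — only the 163.87 mm² overlap (of its 267.94 mm²) is removed, clipping the outline — boundary = 55.62 mm. So its perimeter = 55.62 mm. Layer 19 (z = 6.08): the 20.5×13.5 cube contributes its full rectangle (perimeter 68.00 mm); the cube at (9.5, 15.5) is not intersected at this z (z outside [-1, 4]); the cube at (8.5, -0.5) does not reach this height (z outside [-2, 2]); the r=9.5 sphere at (8.5, 11) contributes a regular 32-gon of circumradius √(9.5²−6.58²) = 6.852 (perimeter = 2·32·6.852·sin(180°/32) = 42.98 mm); Taking the first minus the rest: starting from the 20.5×13.5 cube, the r=9.5 sphere at (8.5, 11) partially overlaps it — only the 106.65 mm² overlap (of its 146.56 mm²) is removed, clipping the outline — boundary = 81.87 mm. So its perimeter = 81.87 mm. Layer 19 is larger (81.87 vs 55.62 mm).

layer 19 (z = 6.08 mm)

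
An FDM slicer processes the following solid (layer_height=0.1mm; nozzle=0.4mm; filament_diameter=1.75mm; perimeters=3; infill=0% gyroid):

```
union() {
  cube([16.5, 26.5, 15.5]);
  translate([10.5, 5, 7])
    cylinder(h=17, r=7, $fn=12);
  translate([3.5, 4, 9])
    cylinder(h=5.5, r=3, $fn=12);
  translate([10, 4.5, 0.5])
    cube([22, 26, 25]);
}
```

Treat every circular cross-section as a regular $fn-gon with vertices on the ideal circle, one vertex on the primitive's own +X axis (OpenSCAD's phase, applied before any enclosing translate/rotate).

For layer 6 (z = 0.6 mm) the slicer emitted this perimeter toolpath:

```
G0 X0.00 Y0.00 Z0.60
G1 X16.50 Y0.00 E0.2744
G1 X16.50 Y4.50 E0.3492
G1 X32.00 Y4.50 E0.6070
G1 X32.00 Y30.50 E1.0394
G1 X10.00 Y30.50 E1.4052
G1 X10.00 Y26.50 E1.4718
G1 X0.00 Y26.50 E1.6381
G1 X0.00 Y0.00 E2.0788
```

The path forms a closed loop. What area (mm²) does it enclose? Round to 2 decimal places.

Apply the shoelace formula to the sequence of (X, Y) vertices; enclosed area = 866.25 mm².

866.25 mm²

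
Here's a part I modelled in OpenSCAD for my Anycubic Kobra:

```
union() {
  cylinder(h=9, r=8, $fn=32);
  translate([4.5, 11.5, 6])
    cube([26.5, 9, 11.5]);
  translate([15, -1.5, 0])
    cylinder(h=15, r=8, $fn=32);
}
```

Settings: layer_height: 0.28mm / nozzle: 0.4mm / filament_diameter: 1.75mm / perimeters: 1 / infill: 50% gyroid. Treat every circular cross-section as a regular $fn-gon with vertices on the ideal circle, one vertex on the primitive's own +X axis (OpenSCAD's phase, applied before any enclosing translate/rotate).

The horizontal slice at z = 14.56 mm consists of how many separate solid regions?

At z = 14.56 mm: the cylinder is not intersected at this z (z outside [0, 9]); the cube at (4.5, 11.5) (footprint 26.5×9) is included at this height; the cylinder at (15, -1.5): section is a regular 32-gon, circumradius r=8; Combining (union): the 2 present regions are separate (no shared area or edge), so areas and boundary lengths simply add and each stays a separate island — 2 connected regions. The result has 2 disconnected regions.

2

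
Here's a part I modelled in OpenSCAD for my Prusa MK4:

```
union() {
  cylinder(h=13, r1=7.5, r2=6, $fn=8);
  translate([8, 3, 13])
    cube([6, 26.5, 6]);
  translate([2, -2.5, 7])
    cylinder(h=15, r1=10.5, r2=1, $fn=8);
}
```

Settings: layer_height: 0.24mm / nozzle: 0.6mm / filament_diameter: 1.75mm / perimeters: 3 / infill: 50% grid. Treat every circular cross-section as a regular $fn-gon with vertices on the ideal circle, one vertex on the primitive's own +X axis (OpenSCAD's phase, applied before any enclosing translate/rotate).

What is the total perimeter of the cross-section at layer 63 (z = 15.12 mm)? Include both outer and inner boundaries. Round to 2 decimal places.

At z = 15.12 mm: the cone is not intersected at this z (z outside [0, 13]); the cube at (8, 3) (footprint 6×26.5) is included at this height (perimeter 65.00 mm); the cone at (2, -2.5): at t=0.541 of its height the radius interpolates to r₁+(r₂−r₁)t = 5.357, giving a regular 8-gon of that circumradius (perimeter = 2·8·5.357·sin(180°/8) = 32.80 mm); Taking the union: the 2 present regions are separate (no shared area or edge), so areas and boundary lengths simply add and each stays a separate island — boundary = 97.80 mm. Overall, the cross-section has 2 separate islands. Total boundary length (outer) = 97.80 mm.

97.80 mm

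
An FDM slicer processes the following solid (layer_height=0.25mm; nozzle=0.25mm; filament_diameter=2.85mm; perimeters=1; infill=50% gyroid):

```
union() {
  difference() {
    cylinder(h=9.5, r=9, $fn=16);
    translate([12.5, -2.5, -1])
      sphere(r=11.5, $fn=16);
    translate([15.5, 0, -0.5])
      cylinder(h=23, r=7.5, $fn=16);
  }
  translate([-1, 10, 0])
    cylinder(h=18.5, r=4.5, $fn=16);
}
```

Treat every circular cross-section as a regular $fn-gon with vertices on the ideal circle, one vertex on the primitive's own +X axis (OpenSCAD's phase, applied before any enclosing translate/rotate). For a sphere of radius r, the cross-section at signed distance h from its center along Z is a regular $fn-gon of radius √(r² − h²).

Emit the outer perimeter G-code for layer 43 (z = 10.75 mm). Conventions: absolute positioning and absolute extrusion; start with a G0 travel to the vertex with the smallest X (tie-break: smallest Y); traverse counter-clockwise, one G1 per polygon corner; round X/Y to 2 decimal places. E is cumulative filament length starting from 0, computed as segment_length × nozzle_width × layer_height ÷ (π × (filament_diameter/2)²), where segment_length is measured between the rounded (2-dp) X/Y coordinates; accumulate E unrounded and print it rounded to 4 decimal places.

At z = 10.75 mm: the cylinder is not intersected at this z (z outside [0, 9.5]); the sphere at (12.5, -2.5) is absent (|z−center|=11.750 > r=11.5); the cylinder at (15.5, 0): section is a regular 16-gon, circumradius r=7.5; Taking the first minus the rest: the first operand is absent here, so nothing remains; the r=4.5 cylinder at (-1, 10) contributes a regular 16-gon of circumradius 4.5; Combining (union): only the r=4.5 cylinder at (-1, 10) is present, so the union is just that shape — 1 connected region. The outline is a single polygon with 16 vertices. Extrusion per mm of travel: 0.25 × 0.25 / (π × 1.425²) = 0.009797. Accumulating E over each segment gives final E = 0.2752.

G0 X-5.50 Y10.00 Z10.75
G1 X-5.16 Y8.28 E0.0172
G1 X-4.18 Y6.82 E0.0344
G1 X-2.72 Y5.84 E0.0516
G1 X-1.00 Y5.50 E0.0688
G1 X0.72 Y5.84 E0.0860
G1 X2.18 Y6.82 E0.1032
G1 X3.16 Y8.28 E0.1204
G1 X3.50 Y10.00 E0.1376
G1 X3.16 Y11.72 E0.1548
G1 X2.18 Y13.18 E0.1720
G1 X0.72 Y14.16 E0.1893
G1 X-1.00 Y14.50 E0.2064
G1 X-2.72 Y14.16 E0.2236
G1 X-4.18 Y13.18 E0.2408
G1 X-5.16 Y11.72 E0.2581
G1 X-5.50 Y10.00 E0.2752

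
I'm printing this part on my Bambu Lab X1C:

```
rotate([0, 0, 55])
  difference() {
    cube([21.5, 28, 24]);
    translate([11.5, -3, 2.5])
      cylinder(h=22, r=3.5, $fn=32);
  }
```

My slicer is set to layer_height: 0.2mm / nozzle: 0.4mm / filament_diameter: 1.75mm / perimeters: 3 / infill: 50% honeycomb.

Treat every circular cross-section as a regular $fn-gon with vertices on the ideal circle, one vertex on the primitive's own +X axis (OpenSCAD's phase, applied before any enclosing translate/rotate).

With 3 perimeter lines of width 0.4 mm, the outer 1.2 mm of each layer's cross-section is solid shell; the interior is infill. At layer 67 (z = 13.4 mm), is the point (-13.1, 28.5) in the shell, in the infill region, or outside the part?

shell

At z = 13.4 mm: the cube (footprint 21.5×28) is included at this height; the cylinder at (11.5, -3): section is a regular 32-gon, circumradius r=3.5; Subtracting the remaining from the first: starting from the 21.5×28 cube, the r=3.5 cylinder at (11.5, -3) partially overlaps it — only the 1.18 mm² overlap (of its 38.24 mm²) is removed, clipping the outline — 1 connected region; (whole slice rotated 55° about Z — lengths, areas and connectivity unchanged). Overall, the cross-section is a single solid region. Undo the 55° rotation: the query point maps to (15.832, 27.078) in the un-rotated model frame. The nearest boundary edge runs (0.00, 28.00)→(21.50, 28.00); distance from the point to it = 0.92 mm. The point is inside the cross-section, 0.92 mm from the nearest boundary — within the 1.2 mm shell band (3 × 0.4).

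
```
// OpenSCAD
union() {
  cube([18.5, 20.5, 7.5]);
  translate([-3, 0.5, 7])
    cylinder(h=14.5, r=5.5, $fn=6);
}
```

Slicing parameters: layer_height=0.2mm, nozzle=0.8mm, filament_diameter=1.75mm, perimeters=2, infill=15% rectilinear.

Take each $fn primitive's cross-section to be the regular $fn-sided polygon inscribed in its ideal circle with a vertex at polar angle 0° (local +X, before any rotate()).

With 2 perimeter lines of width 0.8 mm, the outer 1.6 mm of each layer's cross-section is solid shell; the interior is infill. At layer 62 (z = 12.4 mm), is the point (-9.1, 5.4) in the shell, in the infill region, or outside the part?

At z = 12.4 mm: the cube does not reach this height (z outside [0, 7.5]); the r=5.5 cylinder at (-3, 0.5) gives a regular 6-gon of circumradius 5.5 (constant along its height); Taking the union: only the r=5.5 cylinder at (-3, 0.5) is present, so the union is just that shape — 1 connected region. Overall, the cross-section is a single solid region. The nearest boundary edge runs (-5.75, 5.26)→(-8.50, 0.50); distance from the point to it = 2.97 mm. The point is not inside any of the regions above, so it lies outside the cross-section (2.97 mm from the nearest boundary).

outside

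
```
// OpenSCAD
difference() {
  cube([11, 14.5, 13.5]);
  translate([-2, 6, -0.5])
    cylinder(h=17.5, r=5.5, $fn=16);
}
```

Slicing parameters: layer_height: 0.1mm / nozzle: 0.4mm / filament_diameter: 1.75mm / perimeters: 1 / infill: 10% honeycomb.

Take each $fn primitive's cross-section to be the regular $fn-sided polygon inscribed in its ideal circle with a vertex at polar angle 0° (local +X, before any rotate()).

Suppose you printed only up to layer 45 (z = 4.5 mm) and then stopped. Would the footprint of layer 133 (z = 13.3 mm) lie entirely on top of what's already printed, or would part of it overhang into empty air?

entirely on top

Compare the two slices. At z = 4.5: the cube is present — its section is the full 11×14.5 rectangle (area 159.50 mm²); the r=5.5 cylinder at (-2, 6) contributes a regular 16-gon of circumradius 5.5 (area = (16/2)·5.500²·sin(360°/16) = 92.61 mm²); Subtracting the remaining from the first: starting from the 11×14.5 cube (159.50 mm²), the r=5.5 cylinder at (-2, 6) partially overlaps it — only the 25.10 mm² overlap (of its 92.61 mm²) is removed, clipping the outline — area = 134.40 mm². At z = 13.3: the cube is present — its section is the full 11×14.5 rectangle (area 159.50 mm²); the r=5.5 cylinder at (-2, 6) contributes a regular 16-gon of circumradius 5.5 (area = (16/2)·5.500²·sin(360°/16) = 92.61 mm²); After the difference (first − rest): starting from the 11×14.5 cube (159.50 mm²), the r=5.5 cylinder at (-2, 6) partially overlaps it — only the 25.10 mm² overlap (of its 92.61 mm²) is removed, clipping the outline — area = 134.40 mm². Checking containment: the cross-section at z = 13.3 is a subset of the cross-section at z = 4.5.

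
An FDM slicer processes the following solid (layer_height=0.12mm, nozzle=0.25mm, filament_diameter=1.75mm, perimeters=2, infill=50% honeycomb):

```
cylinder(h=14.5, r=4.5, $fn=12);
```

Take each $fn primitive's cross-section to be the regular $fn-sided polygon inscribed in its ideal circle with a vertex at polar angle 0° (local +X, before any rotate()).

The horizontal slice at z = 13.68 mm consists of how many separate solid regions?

1

At z = 13.68 mm: the r=4.5 cylinder contributes a regular 12-gon of circumradius 4.5. The result has 1 disconnected region.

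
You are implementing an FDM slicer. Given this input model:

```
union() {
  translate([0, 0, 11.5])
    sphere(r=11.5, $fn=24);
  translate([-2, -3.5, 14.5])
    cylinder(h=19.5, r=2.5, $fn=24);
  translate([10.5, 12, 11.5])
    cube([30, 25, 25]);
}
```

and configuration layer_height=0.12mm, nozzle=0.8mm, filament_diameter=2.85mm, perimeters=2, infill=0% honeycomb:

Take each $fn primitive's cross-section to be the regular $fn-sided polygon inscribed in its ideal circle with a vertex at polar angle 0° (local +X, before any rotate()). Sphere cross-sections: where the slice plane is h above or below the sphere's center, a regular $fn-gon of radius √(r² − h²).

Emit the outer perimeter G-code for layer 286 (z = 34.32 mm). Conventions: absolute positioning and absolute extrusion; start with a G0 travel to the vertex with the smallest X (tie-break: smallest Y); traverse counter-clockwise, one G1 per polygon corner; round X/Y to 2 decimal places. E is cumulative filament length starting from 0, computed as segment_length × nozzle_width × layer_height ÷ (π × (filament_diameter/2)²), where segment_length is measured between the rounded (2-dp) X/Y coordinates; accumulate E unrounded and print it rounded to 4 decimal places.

G0 X10.50 Y12.00 Z34.32
G1 X40.50 Y12.00 E0.4515
G1 X40.50 Y37.00 E0.8277
G1 X10.50 Y37.00 E1.2791
G1 X10.50 Y12.00 E1.6553

At z = 34.32 mm: the sphere does not reach this height (|z−center|=22.820 > r=11.5); the cylinder at (-2, -3.5) is absent (z outside [14.5, 34]); the cube at (10.5, 12) (footprint 30×25) is included at this height; Merging all regions: only the 30×25 cube at (10.5, 12) is present, so the union is just that shape — 1 connected region. The outline is a single polygon with 4 vertices. Extrusion per mm of travel: 0.8 × 0.12 / (π × 1.425²) = 0.015048. Accumulating E over each segment gives final E = 1.6553.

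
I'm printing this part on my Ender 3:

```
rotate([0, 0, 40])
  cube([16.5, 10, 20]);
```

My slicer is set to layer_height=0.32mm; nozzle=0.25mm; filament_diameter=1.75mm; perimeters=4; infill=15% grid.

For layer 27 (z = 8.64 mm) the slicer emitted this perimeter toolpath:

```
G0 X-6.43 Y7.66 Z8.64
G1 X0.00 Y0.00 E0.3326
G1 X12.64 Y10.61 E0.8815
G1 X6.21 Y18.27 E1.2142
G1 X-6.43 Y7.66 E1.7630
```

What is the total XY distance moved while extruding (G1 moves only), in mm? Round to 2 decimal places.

53.01 mm

Sum the Euclidean lengths of each G1 segment: total = 53.01 mm.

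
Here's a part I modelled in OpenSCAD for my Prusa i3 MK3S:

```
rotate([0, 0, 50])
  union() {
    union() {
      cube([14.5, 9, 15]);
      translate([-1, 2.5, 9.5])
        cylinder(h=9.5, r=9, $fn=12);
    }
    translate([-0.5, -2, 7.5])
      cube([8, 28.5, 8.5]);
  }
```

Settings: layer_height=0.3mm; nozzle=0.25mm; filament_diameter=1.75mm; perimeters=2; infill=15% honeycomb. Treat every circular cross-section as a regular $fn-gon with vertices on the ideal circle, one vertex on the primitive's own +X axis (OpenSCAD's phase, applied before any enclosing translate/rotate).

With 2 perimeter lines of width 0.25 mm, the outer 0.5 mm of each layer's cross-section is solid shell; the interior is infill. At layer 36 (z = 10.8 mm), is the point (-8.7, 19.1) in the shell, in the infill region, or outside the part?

outside

At z = 10.8 mm: the cube (footprint 14.5×9) is included at this height; the r=9 cylinder at (-1, 2.5) gives a regular 12-gon of circumradius 9 (constant along its height); Merging all regions: the regions partially overlap (shared area 64.04 mm²), so overlapping operands fuse into one piece — 1 connected region; the 8×28.5 cube at (-0.5, -2) contributes its full rectangle; Taking the union: the regions partially overlap (shared area 95.28 mm²), so overlapping operands fuse into one piece — 1 connected region; (rotated 50° about Z; rotation is an isometry so areas/perimeters/island counts are preserved). Overall, the cross-section is a single solid region. Undo the 50° rotation: the query point maps to (9.039, 18.942) in the un-rotated model frame. The nearest boundary edge runs (7.50, 26.50)→(7.50, 9.00); distance from the point to it = 1.54 mm. The point is not inside any of the regions above, so it lies outside the cross-section (1.54 mm from the nearest boundary).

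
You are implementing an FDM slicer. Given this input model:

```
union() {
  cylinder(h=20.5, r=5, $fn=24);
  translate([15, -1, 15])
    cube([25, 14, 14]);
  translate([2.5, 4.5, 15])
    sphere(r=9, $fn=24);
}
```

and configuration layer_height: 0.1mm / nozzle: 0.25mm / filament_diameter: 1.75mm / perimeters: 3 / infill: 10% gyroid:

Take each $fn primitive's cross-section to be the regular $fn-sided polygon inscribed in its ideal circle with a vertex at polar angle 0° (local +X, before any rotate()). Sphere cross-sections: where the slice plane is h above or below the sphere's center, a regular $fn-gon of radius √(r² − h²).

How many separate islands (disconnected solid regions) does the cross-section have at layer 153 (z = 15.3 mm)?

At z = 15.3 mm: the r=5 cylinder contributes a regular 24-gon of circumradius 5; the 25×14 cube at (15, -1) contributes its full rectangle; the r=9 sphere at (2.5, 4.5) slices to a regular 24-gon of circumradius 8.995 (√(r²−h²) with h=0.3 from center); Combining (union): the regions partially overlap (shared area 70.61 mm²), so overlapping operands fuse into one piece — 2 connected regions. Overall, the cross-section has 2 separate islands. Island count = 2.

2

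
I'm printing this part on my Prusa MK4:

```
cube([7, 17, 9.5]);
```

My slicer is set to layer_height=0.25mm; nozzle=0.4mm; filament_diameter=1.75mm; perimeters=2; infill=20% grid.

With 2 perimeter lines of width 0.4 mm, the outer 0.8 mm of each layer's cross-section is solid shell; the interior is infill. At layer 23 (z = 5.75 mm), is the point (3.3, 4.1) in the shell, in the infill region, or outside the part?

infill

At z = 5.75 mm: the cube is present — its section is the full 7×17 rectangle. Overall, the cross-section is a single solid region. The nearest boundary edge runs (0.00, 17.00)→(0.00, 0.00); distance from the point to it = 3.30 mm. The point is inside the cross-section and 3.30 mm from the nearest boundary — more than the 0.8 mm shell width (2 × 0.4), so it's in the infill interior.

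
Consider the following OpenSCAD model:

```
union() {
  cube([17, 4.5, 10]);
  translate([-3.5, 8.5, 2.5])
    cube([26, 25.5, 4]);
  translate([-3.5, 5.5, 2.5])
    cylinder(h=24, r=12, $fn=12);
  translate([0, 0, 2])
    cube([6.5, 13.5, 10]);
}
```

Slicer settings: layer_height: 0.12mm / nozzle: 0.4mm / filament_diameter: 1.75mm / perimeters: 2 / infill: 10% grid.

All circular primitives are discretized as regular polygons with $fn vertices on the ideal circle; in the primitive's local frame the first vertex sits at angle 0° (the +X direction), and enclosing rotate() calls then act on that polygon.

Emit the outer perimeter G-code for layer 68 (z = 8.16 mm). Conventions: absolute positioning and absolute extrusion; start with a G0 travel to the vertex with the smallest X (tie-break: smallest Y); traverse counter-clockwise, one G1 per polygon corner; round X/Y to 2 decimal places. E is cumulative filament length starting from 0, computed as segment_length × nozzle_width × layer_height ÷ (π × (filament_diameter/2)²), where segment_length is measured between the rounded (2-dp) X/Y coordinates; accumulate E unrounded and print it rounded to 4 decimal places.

At z = 8.16 mm: the 17×4.5 cube contributes its full rectangle; the cube at (-3.5, 8.5) is absent (z outside [2.5, 6.5]); the cylinder at (-3.5, 5.5): section is a regular 12-gon, circumradius r=12; the cube (footprint 6.5×13.5) is included at this height; Taking the union: the regions partially overlap (shared area 120.79 mm²), so overlapping operands fuse into one piece — 1 connected region. The outline is a single polygon with 19 vertices. Extrusion per mm of travel: 0.4 × 0.12 / (π × 0.875²) = 0.019956. Accumulating E over each segment gives final E = 1.8770.

G0 X-15.50 Y5.50 Z8.16
G1 X-13.89 Y-0.50 E0.1240
G1 X-9.50 Y-4.89 E0.2479
G1 X-3.50 Y-6.50 E0.3718
G1 X2.50 Y-4.89 E0.4958
G1 X6.89 Y-0.50 E0.6197
G1 X7.03 Y0.00 E0.6301
G1 X17.00 Y0.00 E0.8290
G1 X17.00 Y4.50 E0.9188
G1 X8.23 Y4.50 E1.0938
G1 X8.50 Y5.50 E1.1145
G1 X6.89 Y11.50 E1.2385
G1 X6.50 Y11.89 E1.2495
G1 X6.50 Y13.50 E1.2816
G1 X4.89 Y13.50 E1.3138
G1 X2.50 Y15.89 E1.3812
G1 X-3.50 Y17.50 E1.5052
G1 X-9.50 Y15.89 E1.6292
G1 X-13.89 Y11.50 E1.7530
G1 X-15.50 Y5.50 E1.8770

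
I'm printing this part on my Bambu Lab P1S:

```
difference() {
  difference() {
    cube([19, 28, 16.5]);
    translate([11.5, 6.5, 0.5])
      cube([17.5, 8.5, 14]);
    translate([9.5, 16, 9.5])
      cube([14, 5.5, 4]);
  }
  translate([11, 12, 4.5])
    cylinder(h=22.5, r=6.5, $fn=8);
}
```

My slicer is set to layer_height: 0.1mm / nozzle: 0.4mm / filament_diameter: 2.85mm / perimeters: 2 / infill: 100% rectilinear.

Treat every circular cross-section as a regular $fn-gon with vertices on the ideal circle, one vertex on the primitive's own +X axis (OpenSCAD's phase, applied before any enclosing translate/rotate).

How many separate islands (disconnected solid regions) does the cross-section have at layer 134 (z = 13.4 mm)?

2

At z = 13.4 mm: the cube (footprint 19×28) is included at this height; the 17.5×8.5 cube at (11.5, 6.5) contributes its full rectangle; the cube at (9.5, 16) is present — its section is the full 14×5.5 rectangle; Subtracting the remaining from the first: starting from the 19×28 cube, the 17.5×8.5 cube at (11.5, 6.5) partially overlaps it — only the 63.75 mm² overlap (of its 148.75 mm²) is removed, clipping the outline; the 14×5.5 cube at (9.5, 16) partially overlaps it — only the 52.25 mm² overlap (of its 77.00 mm²) is removed, clipping the outline — 1 connected region; the r=6.5 cylinder at (11, 12) contributes a regular 8-gon of circumradius 6.5; Taking the first minus the rest: starting from the result so far, the r=6.5 cylinder at (11, 12) partially overlaps it — only the 66.97 mm² overlap (of its 119.50 mm²) is removed, clipping the outline — 2 connected regions. Overall, the cross-section has 2 separate islands. Island count = 2.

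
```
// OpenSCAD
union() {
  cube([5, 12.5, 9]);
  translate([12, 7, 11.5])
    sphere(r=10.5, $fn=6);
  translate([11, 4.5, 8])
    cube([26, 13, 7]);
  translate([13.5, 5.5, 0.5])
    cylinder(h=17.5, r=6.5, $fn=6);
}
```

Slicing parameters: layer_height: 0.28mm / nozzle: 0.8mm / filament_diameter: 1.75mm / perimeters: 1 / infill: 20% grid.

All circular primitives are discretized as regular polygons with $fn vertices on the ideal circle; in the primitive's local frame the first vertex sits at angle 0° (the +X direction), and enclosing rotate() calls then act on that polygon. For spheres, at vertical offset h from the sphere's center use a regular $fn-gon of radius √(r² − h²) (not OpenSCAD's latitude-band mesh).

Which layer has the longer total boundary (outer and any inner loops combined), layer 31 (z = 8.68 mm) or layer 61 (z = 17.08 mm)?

Layer 31 (z = 8.68): the cube (footprint 5×12.5) is included at this height (perimeter 35.00 mm); the r=10.5 sphere at (12, 7) slices to a regular 6-gon of circumradius 10.114 (√(r²−h²) with h=2.82 from center) (perimeter = 2·6·10.114·sin(180°/6) = 60.69 mm); the cube at (11, 4.5) (footprint 26×13) is included at this height (perimeter 78.00 mm); the r=6.5 cylinder at (13.5, 5.5) gives a regular 6-gon of circumradius 6.5 (constant along its height) (perimeter = 2·6·6.500·sin(180°/6) = 39.00 mm); Combining (union): the regions partially overlap (shared area 227.75 mm²), so the edge portions inside another operand are dropped and the merged outline is re-measured after clipping — boundary = 110.45 mm. So its perimeter = 110.45 mm. Layer 61 (z = 17.08): the cube does not reach this height (z outside [0, 9]); the sphere at (12, 7): section is a regular 6-gon, circumradius = √(r²−h²) = √(10.5²−5.58²) = 8.895 (perimeter = 2·6·8.895·sin(180°/6) = 53.37 mm); the cube at (11, 4.5) does not reach this height (z outside [8, 15]); the r=6.5 cylinder at (13.5, 5.5) gives a regular 6-gon of circumradius 6.5 (constant along its height) (perimeter = 2·6·6.500·sin(180°/6) = 39.00 mm); Merging all regions: the r=6.5 cylinder at (13.5, 5.5) lies entirely inside the r=10.5 sphere at (12, 7), so the union is just the r=10.5 sphere at (12, 7) — boundary = 53.37 mm. So its perimeter = 53.37 mm. Layer 31 is larger (110.45 vs 53.37 mm).

layer 31 (z = 8.68 mm)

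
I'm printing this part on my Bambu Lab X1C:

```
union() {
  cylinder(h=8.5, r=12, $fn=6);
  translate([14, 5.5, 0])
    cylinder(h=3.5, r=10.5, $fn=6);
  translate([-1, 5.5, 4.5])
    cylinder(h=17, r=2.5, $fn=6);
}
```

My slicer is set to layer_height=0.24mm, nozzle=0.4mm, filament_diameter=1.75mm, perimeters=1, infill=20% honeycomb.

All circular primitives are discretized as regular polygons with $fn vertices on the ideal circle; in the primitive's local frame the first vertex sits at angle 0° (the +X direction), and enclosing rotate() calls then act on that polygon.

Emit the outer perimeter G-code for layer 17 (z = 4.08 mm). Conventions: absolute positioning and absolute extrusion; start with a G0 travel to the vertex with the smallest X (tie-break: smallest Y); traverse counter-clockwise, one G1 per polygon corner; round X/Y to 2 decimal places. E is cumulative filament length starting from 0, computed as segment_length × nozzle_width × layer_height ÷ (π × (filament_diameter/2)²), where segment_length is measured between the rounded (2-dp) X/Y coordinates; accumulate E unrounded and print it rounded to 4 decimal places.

At z = 4.08 mm: the r=12 cylinder contributes a regular 6-gon of circumradius 12; the cylinder at (14, 5.5) does not reach this height (z outside [0, 3.5]); the cylinder at (-1, 5.5) is not intersected at this z (z outside [4.5, 21.5]); Combining (union): only the r=12 cylinder is present, so the union is just that shape — 1 connected region. The outline is a single polygon with 6 vertices. Extrusion per mm of travel: 0.4 × 0.24 / (π × 0.875²) = 0.039912. Accumulating E over each segment gives final E = 2.8734.

G0 X-12.00 Y0.00 Z4.08
G1 X-6.00 Y-10.39 E0.4789
G1 X6.00 Y-10.39 E0.9578
G1 X12.00 Y0.00 E1.4367
G1 X6.00 Y10.39 E1.9155
G1 X-6.00 Y10.39 E2.3945
G1 X-12.00 Y0.00 E2.8734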